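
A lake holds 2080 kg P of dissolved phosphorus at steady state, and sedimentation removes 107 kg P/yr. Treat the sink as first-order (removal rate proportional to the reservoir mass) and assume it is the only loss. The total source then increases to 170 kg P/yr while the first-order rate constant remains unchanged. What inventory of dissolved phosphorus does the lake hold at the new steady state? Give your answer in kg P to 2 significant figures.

Rate constant k = F/M = 107 / 2080 = 0.05144 yr⁻¹.
At the new steady state, source = k·M_new ⇒ M_new = 170 / 0.05144 = 3305 kg P.
(Equivalently M_new = M × F_new/F_old = 2080 × 170/107.)

3300 kg P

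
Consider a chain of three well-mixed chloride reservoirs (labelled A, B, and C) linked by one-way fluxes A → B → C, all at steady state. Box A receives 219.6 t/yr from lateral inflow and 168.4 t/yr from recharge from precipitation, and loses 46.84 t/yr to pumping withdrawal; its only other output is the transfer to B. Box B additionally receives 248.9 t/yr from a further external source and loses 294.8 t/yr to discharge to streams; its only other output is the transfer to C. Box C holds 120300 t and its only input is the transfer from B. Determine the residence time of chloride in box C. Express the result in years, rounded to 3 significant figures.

Box A: F(A→B) = (219.6 + 168.4) − 46.84 = 341.16 t/yr.
Box B: F(B→C) = (341.16 + 248.9) − 294.8 = 295.26 t/yr.
Box C throughput = its input = 295.26 t/yr; τ = 120300 / 295.26 = 407.4 yr.

407 yr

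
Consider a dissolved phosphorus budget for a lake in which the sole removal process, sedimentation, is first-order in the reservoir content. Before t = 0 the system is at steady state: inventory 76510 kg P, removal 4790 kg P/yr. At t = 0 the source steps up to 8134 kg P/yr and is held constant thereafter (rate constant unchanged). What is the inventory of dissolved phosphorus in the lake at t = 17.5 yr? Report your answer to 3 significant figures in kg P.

Residence time τ = M₀/F₀ = 15.97 yr. The eventual steady state is M_∞ = M₀·(F₁/F₀) = 76510 × 8134/4790 = 129920 kg P.
The anomaly ΔM(t) = M(t) − M_∞ decays as ΔM₀·e^(−t/τ) with ΔM₀ = 76510 − 129920 = −53410 kg P.
At t = 17.5 yr, e^(−t/τ) = e^(−1.096) = 0.3343, so ΔM = −17860 kg P and M = 129920 − 17860 = 112070 kg P.

112000 kg P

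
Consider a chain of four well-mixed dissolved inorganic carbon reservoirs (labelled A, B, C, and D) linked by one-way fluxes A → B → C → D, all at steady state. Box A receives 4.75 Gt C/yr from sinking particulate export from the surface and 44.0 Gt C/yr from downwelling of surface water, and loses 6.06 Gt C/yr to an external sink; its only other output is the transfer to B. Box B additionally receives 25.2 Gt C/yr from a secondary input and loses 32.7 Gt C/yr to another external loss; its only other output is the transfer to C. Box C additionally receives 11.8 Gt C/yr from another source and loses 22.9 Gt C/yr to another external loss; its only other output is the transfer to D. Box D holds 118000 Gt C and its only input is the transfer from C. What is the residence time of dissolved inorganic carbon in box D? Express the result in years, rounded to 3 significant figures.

Box A: F(A→B) = (4.75 + 44.0) − 6.06 = 42.690 Gt C/yr.
Box B: F(B→C) = (42.690 + 25.2) − 32.7 = 35.190 Gt C/yr.
Box C: F(C→D) = (35.190 + 11.8) − 22.9 = 24.090 Gt C/yr.
Box D throughput = its input = 24.090 Gt C/yr; τ = 118000 / 24.090 = 4898 yr.

4900 yr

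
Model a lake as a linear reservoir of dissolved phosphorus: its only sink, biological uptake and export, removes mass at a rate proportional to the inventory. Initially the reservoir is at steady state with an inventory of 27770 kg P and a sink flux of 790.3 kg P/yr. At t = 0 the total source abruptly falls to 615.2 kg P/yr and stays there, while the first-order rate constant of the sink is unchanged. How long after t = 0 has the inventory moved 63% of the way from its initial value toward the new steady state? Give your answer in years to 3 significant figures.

34.9 yr

τ = M₀/F₀ = 27770/790.3 = 35.14 yr.
The remaining gap fraction is e^(−t/τ); 63% covered ⇒ e^(−t/τ) = 0.370.
t = −τ ln(0.370) = 35.14 × 0.9943 = 34.94 yr.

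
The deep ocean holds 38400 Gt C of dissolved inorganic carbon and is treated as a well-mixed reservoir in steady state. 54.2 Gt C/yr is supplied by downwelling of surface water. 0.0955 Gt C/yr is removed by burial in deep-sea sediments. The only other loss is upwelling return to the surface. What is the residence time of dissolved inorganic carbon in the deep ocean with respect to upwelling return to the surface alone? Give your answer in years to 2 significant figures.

710 yr

At steady state ΣF_in = ΣF_out.
ΣF_in = 54.200 Gt C/yr.
Upwelling return to the surface flux = ΣF_in − (0.0955) = 54.200 − 0.09550 = 54.10 Gt C/yr.
τ = M / F = 38400 / 54.10 = 709.7 yr.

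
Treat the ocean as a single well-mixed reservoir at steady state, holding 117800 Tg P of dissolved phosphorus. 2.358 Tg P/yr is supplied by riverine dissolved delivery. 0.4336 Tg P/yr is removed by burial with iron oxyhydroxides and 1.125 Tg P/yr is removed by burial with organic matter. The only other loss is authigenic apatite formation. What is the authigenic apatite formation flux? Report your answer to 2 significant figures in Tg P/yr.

At steady state ΣF_in = ΣF_out.
ΣF_in = 2.3580 Tg P/yr.
Authigenic apatite formation flux = ΣF_in − (0.4336 + 1.125) = 2.3580 − 1.559 = 0.7994 Tg P/yr.

0.80 Tg P/yr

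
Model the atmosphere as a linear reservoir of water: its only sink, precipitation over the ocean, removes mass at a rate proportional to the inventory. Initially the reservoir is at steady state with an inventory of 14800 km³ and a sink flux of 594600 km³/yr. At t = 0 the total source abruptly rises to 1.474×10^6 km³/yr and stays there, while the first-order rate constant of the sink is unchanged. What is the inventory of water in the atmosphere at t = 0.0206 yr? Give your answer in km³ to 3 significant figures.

27100 km³

Residence time τ = M₀/F₀ = 0.02489 yr. The eventual steady state is M_∞ = M₀·(F₁/F₀) = 14800 × 1.474×10^6/594600 = 36689 km³.
The anomaly ΔM(t) = M(t) − M_∞ decays as ΔM₀·e^(−t/τ) with ΔM₀ = 14800 − 36689 = −21890 km³.
At t = 0.0206 yr, e^(−t/τ) = e^(−0.8276) = 0.4371, so ΔM = −9567 km³ and M = 36689 − 9567 = 27121 km³.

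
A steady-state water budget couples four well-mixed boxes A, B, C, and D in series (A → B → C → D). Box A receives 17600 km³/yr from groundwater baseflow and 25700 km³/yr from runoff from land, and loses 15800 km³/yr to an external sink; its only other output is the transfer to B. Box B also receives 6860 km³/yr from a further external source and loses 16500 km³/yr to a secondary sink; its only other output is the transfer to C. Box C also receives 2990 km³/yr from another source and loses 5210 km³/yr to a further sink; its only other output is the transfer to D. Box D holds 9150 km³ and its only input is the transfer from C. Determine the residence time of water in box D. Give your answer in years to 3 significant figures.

Box A: F(A→B) = (17600 + 25700) − 15800 = 27500 km³/yr.
Box B: F(B→C) = (27500 + 6860) − 16500 = 17860 km³/yr.
Box C: F(C→D) = (17860 + 2990) − 5210 = 15640 km³/yr.
Box D throughput = its input = 15640 km³/yr; τ = 9150 / 15640 = 0.5850 yr.

0.585 yr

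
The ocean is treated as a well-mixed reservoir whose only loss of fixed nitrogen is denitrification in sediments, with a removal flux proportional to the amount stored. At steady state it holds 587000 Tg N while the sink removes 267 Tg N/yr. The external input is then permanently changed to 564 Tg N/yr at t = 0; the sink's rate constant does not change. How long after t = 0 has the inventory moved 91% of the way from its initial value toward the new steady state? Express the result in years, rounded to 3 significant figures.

τ = M₀/F₀ = 587000/267 = 2199 yr.
The remaining gap fraction is e^(−t/τ); 91% covered ⇒ e^(−t/τ) = 0.0900.
t = −τ ln(0.0900) = 2199 × 2.408 = 5294 yr.

5290 yr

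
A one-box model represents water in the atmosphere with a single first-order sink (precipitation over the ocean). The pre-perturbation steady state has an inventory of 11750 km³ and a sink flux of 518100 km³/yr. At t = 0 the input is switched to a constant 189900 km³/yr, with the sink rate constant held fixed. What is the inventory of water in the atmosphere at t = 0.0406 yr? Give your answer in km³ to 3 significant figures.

τ = M₀/F₀ = 11750/518100 = 0.02268 yr; rate constant k = 1/τ.
New steady state M_∞ = F₁/k = F₁·τ = 189900 × 0.02268 = 4306.7 km³.
M(t) = M_∞ + (M₀ − M_∞)·e^(−t/τ); t/τ = 0.0406/0.02268 = 1.790, so e^(−t/τ) = 0.1669.
M(t) = 4306.7 + 7443 × 0.1669 = 5549.2 km³.

5550 km³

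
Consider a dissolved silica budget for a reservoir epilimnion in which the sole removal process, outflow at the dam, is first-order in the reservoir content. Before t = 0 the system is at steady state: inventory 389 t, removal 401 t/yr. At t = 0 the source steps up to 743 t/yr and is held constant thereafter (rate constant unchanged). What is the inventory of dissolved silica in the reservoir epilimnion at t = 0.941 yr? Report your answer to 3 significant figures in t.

Residence time τ = M₀/F₀ = 0.9701 yr. The eventual steady state is M_∞ = M₀·(F₁/F₀) = 389 × 743/401 = 720.77 t.
The anomaly ΔM(t) = M(t) − M_∞ decays as ΔM₀·e^(−t/τ) with ΔM₀ = 389 − 720.77 = −331.8 t.
At t = 0.941 yr, e^(−t/τ) = e^(−0.9700) = 0.3791, so ΔM = −125.8 t and M = 720.77 − 125.8 = 595.00 t.

595 t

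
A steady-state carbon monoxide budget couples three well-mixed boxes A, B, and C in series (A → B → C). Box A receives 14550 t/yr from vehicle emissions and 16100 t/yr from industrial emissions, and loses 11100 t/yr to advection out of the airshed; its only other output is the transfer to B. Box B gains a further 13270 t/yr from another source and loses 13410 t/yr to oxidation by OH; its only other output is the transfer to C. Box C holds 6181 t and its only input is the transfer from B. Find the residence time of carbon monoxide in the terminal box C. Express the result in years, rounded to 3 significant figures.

Box A: F(A→B) = (14550 + 16100) − 11100 = 19550 t/yr.
Box B: F(B→C) = (19550 + 13270) − 13410 = 19410 t/yr.
Box C throughput = its input = 19410 t/yr; τ = 6181 / 19410 = 0.3184 yr.

0.318 yr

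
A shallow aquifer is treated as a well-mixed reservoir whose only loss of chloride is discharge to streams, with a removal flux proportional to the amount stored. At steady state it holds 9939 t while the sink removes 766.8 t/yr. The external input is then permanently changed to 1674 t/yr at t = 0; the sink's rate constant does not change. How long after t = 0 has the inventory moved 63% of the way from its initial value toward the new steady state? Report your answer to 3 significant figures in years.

τ = M₀/F₀ = 9939/766.8 = 12.96 yr.
The remaining gap fraction is e^(−t/τ); 63% covered ⇒ e^(−t/τ) = 0.370.
t = −τ ln(0.370) = 12.96 × 0.9943 = 12.89 yr.

12.9 yr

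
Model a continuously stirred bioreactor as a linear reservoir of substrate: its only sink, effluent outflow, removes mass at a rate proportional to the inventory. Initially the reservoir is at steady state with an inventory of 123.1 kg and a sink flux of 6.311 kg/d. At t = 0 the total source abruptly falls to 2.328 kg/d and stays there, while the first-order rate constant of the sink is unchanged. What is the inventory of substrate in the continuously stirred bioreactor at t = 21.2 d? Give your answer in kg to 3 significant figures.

Residence time τ = M₀/F₀ = 19.51 d. The eventual steady state is M_∞ = M₀·(F₁/F₀) = 123.1 × 2.328/6.311 = 45.409 kg.
The anomaly ΔM(t) = M(t) − M_∞ decays as ΔM₀·e^(−t/τ) with ΔM₀ = 123.1 − 45.409 = 77.69 kg.
At t = 21.2 d, e^(−t/τ) = e^(−1.087) = 0.3373, so ΔM = 26.20 kg and M = 45.409 + 26.20 = 71.612 kg.

71.6 kg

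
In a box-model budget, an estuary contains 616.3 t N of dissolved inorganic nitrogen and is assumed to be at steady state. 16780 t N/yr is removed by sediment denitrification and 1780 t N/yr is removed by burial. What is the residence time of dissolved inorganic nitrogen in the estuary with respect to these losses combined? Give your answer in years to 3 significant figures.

0.0332 yr

Total removal = 16780 + 1780 = 18560 t N/yr.
τ = M / ΣF_out = 616.3 / 18560 = 0.03321 yr.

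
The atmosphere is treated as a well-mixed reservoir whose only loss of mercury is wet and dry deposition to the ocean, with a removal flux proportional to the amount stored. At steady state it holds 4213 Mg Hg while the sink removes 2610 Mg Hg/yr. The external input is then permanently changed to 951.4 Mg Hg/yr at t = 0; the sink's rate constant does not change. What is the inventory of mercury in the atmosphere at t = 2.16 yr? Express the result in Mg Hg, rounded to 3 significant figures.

τ = M₀/F₀ = 4213/2610 = 1.614 yr; rate constant k = 1/τ.
New steady state M_∞ = F₁/k = F₁·τ = 951.4 × 1.614 = 1535.7 Mg Hg.
M(t) = M_∞ + (M₀ − M_∞)·e^(−t/τ); t/τ = 2.16/1.614 = 1.338, so e^(−t/τ) = 0.2623.
M(t) = 1535.7 + 2677 × 0.2623 = 2238.1 Mg Hg.

2240 Mg Hg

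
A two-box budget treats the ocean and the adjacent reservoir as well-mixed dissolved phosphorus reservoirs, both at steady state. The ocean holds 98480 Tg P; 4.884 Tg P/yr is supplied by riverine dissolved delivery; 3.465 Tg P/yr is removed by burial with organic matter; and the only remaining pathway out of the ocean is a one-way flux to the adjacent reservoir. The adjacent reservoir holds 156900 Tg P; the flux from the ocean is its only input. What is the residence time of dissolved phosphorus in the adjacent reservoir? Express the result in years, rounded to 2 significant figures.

Balance the ocean: ΣF_in = 4.8840 Tg P/yr.
Flux to the adjacent reservoir = ΣF_in − (3.465) = 1.4190 Tg P/yr.
At steady state the output of the adjacent reservoir equals its input, 1.4190 Tg P/yr.
τ = M / F = 156900 / 1.4190 = 110600 yr.

110000 yr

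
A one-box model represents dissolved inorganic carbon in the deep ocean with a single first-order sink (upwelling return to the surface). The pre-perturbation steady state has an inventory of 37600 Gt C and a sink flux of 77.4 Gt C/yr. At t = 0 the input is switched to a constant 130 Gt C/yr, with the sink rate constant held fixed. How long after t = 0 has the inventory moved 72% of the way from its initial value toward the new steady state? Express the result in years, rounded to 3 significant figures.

τ = M₀/F₀ = 37600/77.4 = 485.8 yr.
The remaining gap fraction is e^(−t/τ); 72% covered ⇒ e^(−t/τ) = 0.280.
t = −τ ln(0.280) = 485.8 × 1.273 = 618.4 yr.

618 yr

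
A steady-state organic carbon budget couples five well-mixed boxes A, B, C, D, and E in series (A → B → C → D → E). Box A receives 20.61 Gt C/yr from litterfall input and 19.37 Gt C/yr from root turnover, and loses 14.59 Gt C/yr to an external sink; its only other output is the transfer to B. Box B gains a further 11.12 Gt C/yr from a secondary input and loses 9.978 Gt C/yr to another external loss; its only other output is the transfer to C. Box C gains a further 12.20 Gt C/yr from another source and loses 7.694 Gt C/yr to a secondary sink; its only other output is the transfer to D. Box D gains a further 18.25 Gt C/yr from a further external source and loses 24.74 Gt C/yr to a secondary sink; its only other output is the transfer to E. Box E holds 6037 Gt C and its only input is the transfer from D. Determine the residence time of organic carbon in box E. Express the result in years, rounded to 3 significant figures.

Box A: F(A→B) = (20.61 + 19.37) − 14.59 = 25.390 Gt C/yr.
Box B: F(B→C) = (25.390 + 11.12) − 9.978 = 26.532 Gt C/yr.
Box C: F(C→D) = (26.532 + 12.20) − 7.694 = 31.038 Gt C/yr.
Box D: F(D→E) = (31.038 + 18.25) − 24.74 = 24.548 Gt C/yr.
Box E throughput = its input = 24.548 Gt C/yr; τ = 6037 / 24.548 = 245.9 yr.

246 yr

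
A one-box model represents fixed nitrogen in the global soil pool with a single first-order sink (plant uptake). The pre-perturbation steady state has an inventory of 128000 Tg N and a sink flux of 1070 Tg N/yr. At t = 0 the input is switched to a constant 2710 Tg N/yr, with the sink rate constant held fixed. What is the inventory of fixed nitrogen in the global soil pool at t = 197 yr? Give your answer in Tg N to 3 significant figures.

286000 Tg N

τ = M₀/F₀ = 128000/1070 = 119.6 yr; rate constant k = 1/τ.
New steady state M_∞ = F₁/k = F₁·τ = 2710 × 119.6 = 324190 Tg N.
M(t) = M_∞ + (M₀ − M_∞)·e^(−t/τ); t/τ = 197/119.6 = 1.647, so e^(−t/τ) = 0.1927.
M(t) = 324190 − 196200 × 0.1927 = 286390 Tg N.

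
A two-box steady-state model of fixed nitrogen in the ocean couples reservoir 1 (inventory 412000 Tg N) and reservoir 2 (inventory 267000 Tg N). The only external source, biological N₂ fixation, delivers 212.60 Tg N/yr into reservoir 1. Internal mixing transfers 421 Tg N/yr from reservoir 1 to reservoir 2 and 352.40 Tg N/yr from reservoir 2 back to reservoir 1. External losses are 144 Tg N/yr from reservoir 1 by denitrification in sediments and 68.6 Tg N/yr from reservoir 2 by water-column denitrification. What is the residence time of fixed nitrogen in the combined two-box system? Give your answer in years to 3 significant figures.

For the system as a whole, the A↔B exchange is internal and contributes nothing to the throughput; only the external sinks remove mass.
M_total = 412000 + 267000 = 679000 Tg N.
ΣF_external_out = 144 + 68.6 = 212.60 Tg N/yr.
τ = M_total / ΣF_ext = 679000 / 212.60 = 3194 yr.

3190 yr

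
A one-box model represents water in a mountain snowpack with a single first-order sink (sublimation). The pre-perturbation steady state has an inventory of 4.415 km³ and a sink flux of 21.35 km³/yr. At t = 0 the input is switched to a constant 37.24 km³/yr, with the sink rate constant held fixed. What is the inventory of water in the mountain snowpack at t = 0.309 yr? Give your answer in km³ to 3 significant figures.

6.96 km³

The sink rate constant is k = F₀/M₀ = 21.35/4.415 = 4.836 yr⁻¹.
Solving dM/dt = F₁ − kM with M(0) = M₀ gives M(t) = F₁/k + (M₀ − F₁/k)·e^(−kt).
F₁/k = 37.24/4.836 = 7.7009 km³; kt = 4.836 × 0.309 = 1.494, e^(−kt) = 0.2244.
M(0.309) = 7.7009 + (4.415 − 7.7009) × 0.2244 = 7.7009 − 0.7374 = 6.9635 km³.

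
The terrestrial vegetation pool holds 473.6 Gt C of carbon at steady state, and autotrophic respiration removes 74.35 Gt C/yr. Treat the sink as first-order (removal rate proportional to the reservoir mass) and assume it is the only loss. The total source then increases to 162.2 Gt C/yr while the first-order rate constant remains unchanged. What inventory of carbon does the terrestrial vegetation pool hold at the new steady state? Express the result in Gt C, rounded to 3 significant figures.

1030 Gt C

Rate constant k = F/M = 74.35 / 473.6 = 0.1570 yr⁻¹.
At the new steady state, source = k·M_new ⇒ M_new = 162.2 / 0.1570 = 1033 Gt C.
(Equivalently M_new = M × F_new/F_old = 473.6 × 162.2/74.35.)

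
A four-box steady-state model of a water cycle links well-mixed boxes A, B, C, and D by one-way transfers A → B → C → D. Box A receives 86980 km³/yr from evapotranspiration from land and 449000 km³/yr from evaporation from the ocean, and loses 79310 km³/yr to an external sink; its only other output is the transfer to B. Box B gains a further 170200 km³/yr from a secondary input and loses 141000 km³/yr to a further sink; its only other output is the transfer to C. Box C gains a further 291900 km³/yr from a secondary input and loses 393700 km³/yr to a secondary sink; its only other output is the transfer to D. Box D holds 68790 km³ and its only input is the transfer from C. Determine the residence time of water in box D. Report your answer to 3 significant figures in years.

Box A: F(A→B) = (86980 + 449000) − 79310 = 456670 km³/yr.
Box B: F(B→C) = (456670 + 170200) − 141000 = 485870 km³/yr.
Box C: F(C→D) = (485870 + 291900) − 393700 = 384070 km³/yr.
Box D throughput = its input = 384070 km³/yr; τ = 68790 / 384070 = 0.1791 yr.

0.179 yr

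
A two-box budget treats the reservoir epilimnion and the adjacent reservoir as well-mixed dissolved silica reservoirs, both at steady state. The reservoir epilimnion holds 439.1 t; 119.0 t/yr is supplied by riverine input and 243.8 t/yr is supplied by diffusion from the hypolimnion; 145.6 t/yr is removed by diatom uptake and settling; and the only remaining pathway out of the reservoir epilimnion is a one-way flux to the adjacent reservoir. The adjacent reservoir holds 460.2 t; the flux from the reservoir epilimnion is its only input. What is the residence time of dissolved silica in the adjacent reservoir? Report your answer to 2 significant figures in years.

2.1 yr

Balance the reservoir epilimnion: ΣF_in = 119.0 + 243.8 = 362.80 t/yr.
Flux to the adjacent reservoir = ΣF_in − (145.6) = 217.20 t/yr.
At steady state the output of the adjacent reservoir equals its input, 217.20 t/yr.
τ = M / F = 460.2 / 217.20 = 2.119 yr.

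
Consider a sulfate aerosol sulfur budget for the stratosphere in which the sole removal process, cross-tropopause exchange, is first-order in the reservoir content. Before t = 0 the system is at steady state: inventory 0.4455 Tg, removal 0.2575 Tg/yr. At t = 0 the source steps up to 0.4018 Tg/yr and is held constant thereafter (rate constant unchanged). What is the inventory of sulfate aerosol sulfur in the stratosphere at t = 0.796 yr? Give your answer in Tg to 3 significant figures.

0.538 Tg

τ = M₀/F₀ = 0.4455/0.2575 = 1.730 yr; rate constant k = 1/τ.
New steady state M_∞ = F₁/k = F₁·τ = 0.4018 × 1.730 = 0.69515 Tg.
M(t) = M_∞ + (M₀ − M_∞)·e^(−t/τ); t/τ = 0.796/1.730 = 0.4601, so e^(−t/τ) = 0.6312.
M(t) = 0.69515 − 0.2497 × 0.6312 = 0.53757 Tg.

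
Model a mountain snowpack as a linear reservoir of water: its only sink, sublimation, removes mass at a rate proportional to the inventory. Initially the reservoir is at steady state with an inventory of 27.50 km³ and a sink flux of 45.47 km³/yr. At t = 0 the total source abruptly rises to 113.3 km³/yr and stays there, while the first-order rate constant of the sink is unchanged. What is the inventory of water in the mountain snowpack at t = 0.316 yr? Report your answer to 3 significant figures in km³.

Residence time τ = M₀/F₀ = 0.6048 yr. The eventual steady state is M_∞ = M₀·(F₁/F₀) = 27.50 × 113.3/45.47 = 68.523 km³.
The anomaly ΔM(t) = M(t) − M_∞ decays as ΔM₀·e^(−t/τ) with ΔM₀ = 27.50 − 68.523 = −41.02 km³.
At t = 0.316 yr, e^(−t/τ) = e^(−0.5225) = 0.5930, so ΔM = −24.33 km³ and M = 68.523 − 24.33 = 44.195 km³.

44.2 km³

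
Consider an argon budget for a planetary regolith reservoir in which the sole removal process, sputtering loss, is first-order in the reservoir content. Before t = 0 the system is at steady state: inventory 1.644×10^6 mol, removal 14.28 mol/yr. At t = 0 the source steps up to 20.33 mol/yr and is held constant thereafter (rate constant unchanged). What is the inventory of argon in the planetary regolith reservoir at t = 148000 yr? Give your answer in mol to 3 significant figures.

The sink rate constant is k = F₀/M₀ = 14.28/1.644×10^6 = 8.686×10^-6 yr⁻¹.
Solving dM/dt = F₁ − kM with M(0) = M₀ gives M(t) = F₁/k + (M₀ − F₁/k)·e^(−kt).
F₁/k = 20.33/8.686×10^-6 = 2.3405×10^6 mol; kt = 8.686×10^-6 × 148000 = 1.286, e^(−kt) = 0.2765.
M(148000) = 2.3405×10^6 + (1.644×10^6 − 2.3405×10^6) × 0.2765 = 2.3405×10^6 − 192600 = 2.1479×10^6 mol.

2.15×10^6 mol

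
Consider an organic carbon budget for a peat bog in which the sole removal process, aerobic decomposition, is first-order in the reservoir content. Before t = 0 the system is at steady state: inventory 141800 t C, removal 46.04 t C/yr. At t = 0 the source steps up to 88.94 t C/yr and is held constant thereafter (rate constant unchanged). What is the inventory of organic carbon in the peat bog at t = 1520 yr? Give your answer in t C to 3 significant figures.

Residence time τ = M₀/F₀ = 3080 yr. The eventual steady state is M_∞ = M₀·(F₁/F₀) = 141800 × 88.94/46.04 = 273930 t C.
The anomaly ΔM(t) = M(t) − M_∞ decays as ΔM₀·e^(−t/τ) with ΔM₀ = 141800 − 273930 = −132100 t C.
At t = 1520 yr, e^(−t/τ) = e^(−0.4935) = 0.6105, so ΔM = −80660 t C and M = 273930 − 80660 = 193270 t C.

193000 t C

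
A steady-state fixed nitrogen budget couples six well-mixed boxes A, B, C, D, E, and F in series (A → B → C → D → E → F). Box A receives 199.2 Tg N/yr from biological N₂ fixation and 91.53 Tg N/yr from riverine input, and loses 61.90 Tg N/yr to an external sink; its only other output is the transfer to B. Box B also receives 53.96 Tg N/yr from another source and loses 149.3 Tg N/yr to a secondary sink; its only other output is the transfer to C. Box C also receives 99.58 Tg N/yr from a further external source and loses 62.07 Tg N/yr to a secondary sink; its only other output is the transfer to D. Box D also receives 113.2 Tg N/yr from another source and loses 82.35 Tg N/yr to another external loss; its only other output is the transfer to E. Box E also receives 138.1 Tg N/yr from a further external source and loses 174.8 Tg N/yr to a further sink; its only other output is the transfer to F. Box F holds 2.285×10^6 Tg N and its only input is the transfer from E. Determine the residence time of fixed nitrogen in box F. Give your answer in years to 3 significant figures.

13800 yr

Box A: F(A→B) = (199.2 + 91.53) − 61.90 = 228.83 Tg N/yr.
Box B: F(B→C) = (228.83 + 53.96) − 149.3 = 133.49 Tg N/yr.
Box C: F(C→D) = (133.49 + 99.58) − 62.07 = 171.00 Tg N/yr.
Box D: F(D→E) = (171.00 + 113.2) − 82.35 = 201.85 Tg N/yr.
Box E: F(E→F) = (201.85 + 138.1) − 174.8 = 165.15 Tg N/yr.
Box F throughput = its input = 165.15 Tg N/yr; τ = 2.285×10^6 / 165.15 = 13840 yr.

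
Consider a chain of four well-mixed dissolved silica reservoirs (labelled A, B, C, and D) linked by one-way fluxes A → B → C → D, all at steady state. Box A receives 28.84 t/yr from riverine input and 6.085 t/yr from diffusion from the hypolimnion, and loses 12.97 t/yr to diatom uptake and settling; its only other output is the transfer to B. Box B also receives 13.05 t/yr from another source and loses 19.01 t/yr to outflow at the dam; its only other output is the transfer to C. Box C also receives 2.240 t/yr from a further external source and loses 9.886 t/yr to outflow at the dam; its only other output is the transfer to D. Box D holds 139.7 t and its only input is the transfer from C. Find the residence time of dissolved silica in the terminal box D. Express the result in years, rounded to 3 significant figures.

16.7 yr

Box A: F(A→B) = (28.84 + 6.085) − 12.97 = 21.955 t/yr.
Box B: F(B→C) = (21.955 + 13.05) − 19.01 = 15.995 t/yr.
Box C: F(C→D) = (15.995 + 2.240) − 9.886 = 8.3490 t/yr.
Box D throughput = its input = 8.3490 t/yr; τ = 139.7 / 8.3490 = 16.73 yr.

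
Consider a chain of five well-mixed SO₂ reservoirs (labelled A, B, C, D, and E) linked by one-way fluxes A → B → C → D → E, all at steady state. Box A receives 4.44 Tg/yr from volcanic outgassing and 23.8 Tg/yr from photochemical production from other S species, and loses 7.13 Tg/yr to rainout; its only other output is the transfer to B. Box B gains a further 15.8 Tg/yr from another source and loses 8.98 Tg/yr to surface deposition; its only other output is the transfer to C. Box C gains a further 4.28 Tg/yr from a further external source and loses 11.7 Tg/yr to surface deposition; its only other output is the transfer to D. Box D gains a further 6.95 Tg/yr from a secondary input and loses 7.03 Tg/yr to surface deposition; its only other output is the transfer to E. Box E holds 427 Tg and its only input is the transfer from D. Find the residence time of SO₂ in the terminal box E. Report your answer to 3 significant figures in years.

Box A: F(A→B) = (4.44 + 23.8) − 7.13 = 21.110 Tg/yr.
Box B: F(B→C) = (21.110 + 15.8) − 8.98 = 27.930 Tg/yr.
Box C: F(C→D) = (27.930 + 4.28) − 11.7 = 20.510 Tg/yr.
Box D: F(D→E) = (20.510 + 6.95) − 7.03 = 20.430 Tg/yr.
Box E throughput = its input = 20.430 Tg/yr; τ = 427 / 20.430 = 20.90 yr.

20.9 yr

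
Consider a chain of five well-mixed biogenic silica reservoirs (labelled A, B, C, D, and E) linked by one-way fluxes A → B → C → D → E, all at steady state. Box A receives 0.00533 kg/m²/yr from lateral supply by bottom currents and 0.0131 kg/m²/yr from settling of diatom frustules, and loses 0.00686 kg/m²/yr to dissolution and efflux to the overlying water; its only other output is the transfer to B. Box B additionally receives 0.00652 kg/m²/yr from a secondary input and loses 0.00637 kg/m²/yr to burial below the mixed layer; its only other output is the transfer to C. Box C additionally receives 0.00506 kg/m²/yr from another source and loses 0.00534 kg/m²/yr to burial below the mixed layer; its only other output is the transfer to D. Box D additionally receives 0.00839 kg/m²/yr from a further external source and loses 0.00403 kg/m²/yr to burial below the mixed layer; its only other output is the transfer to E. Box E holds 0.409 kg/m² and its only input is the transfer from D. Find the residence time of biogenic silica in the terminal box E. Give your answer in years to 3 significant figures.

25.9 yr

Box A: F(A→B) = (0.00533 + 0.0131) − 0.00686 = 0.011570 kg/m²/yr.
Box B: F(B→C) = (0.011570 + 0.00652) − 0.00637 = 0.011720 kg/m²/yr.
Box C: F(C→D) = (0.011720 + 0.00506) − 0.00534 = 0.011440 kg/m²/yr.
Box D: F(D→E) = (0.011440 + 0.00839) − 0.00403 = 0.015800 kg/m²/yr.
Box E throughput = its input = 0.015800 kg/m²/yr; τ = 0.409 / 0.015800 = 25.89 yr.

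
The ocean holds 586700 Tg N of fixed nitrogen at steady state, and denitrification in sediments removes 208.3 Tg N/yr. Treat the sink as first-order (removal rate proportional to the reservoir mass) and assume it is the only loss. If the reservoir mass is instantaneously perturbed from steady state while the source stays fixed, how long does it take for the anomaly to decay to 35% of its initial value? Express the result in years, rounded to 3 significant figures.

2960 yr

For a linear reservoir the anomaly decays as exp(−t/τ) with τ = M/F = 586700/208.3 = 2817 yr.
exp(−t/τ) = 0.35 ⇒ t = −τ ln(0.35) = 2817 × 1.050 = 2957 yr.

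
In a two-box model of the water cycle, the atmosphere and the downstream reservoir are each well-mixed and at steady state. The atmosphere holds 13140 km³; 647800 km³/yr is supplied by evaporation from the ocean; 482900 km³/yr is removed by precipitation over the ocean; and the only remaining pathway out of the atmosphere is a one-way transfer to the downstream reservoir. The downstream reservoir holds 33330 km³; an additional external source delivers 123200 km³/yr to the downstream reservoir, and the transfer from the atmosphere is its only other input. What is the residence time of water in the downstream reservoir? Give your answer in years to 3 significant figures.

0.116 yr

Balance the atmosphere: ΣF_in = 647800 km³/yr.
Transfer to the downstream reservoir = ΣF_in − (482900) = 164900 km³/yr.
Total input to the downstream reservoir = 164900 + 123200 = 288100 km³/yr; at steady state this equals its total output.
τ = M / F = 33330 / 288100 = 0.1157 yr.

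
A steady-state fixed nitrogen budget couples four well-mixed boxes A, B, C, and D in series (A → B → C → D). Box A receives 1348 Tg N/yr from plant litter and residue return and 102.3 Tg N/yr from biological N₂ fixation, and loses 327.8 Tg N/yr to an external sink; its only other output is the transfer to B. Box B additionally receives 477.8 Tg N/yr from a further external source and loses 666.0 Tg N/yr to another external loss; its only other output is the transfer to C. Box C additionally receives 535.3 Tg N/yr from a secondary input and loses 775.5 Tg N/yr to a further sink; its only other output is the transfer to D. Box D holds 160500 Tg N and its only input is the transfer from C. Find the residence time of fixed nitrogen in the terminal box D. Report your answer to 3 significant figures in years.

231 yr

Box A: F(A→B) = (1348 + 102.3) − 327.8 = 1122.5 Tg N/yr.
Box B: F(B→C) = (1122.5 + 477.8) − 666.0 = 934.30 Tg N/yr.
Box C: F(C→D) = (934.30 + 535.3) − 775.5 = 694.10 Tg N/yr.
Box D throughput = its input = 694.10 Tg N/yr; τ = 160500 / 694.10 = 231.2 yr.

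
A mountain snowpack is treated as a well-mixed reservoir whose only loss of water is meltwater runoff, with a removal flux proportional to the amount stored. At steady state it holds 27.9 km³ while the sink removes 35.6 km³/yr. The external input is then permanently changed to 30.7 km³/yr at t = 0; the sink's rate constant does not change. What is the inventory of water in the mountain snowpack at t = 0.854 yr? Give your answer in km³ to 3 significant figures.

25.4 km³

The sink rate constant is k = F₀/M₀ = 35.6/27.9 = 1.276 yr⁻¹.
Solving dM/dt = F₁ − kM with M(0) = M₀ gives M(t) = F₁/k + (M₀ − F₁/k)·e^(−kt).
F₁/k = 30.7/1.276 = 24.060 km³; kt = 1.276 × 0.854 = 1.090, e^(−kt) = 0.3363.
M(0.854) = 24.060 + (27.9 − 24.060) × 0.3363 = 24.060 + 1.292 = 25.351 km³.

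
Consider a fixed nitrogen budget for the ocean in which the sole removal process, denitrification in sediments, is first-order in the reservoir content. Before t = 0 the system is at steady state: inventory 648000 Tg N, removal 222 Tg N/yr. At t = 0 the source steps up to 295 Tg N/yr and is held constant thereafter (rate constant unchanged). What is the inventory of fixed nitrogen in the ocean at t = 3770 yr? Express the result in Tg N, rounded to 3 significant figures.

803000 Tg N

The sink rate constant is k = F₀/M₀ = 222/648000 = 0.0003426 yr⁻¹.
Solving dM/dt = F₁ − kM with M(0) = M₀ gives M(t) = F₁/k + (M₀ − F₁/k)·e^(−kt).
F₁/k = 295/0.0003426 = 861080 Tg N; kt = 0.0003426 × 3770 = 1.292, e^(−kt) = 0.2748.
M(3770) = 861080 + (648000 − 861080) × 0.2748 = 861080 − 58560 = 802520 Tg N.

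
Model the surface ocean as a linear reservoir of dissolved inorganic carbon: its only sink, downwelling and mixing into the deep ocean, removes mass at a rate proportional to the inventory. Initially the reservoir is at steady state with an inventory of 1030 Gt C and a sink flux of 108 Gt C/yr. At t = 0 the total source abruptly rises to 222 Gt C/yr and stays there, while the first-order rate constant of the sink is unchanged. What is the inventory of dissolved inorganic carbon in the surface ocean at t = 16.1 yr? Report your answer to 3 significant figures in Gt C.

The sink rate constant is k = F₀/M₀ = 108/1030 = 0.1049 yr⁻¹.
Solving dM/dt = F₁ − kM with M(0) = M₀ gives M(t) = F₁/k + (M₀ − F₁/k)·e^(−kt).
F₁/k = 222/0.1049 = 2117.2 Gt C; kt = 0.1049 × 16.1 = 1.688, e^(−kt) = 0.1849.
M(16.1) = 2117.2 + (1030 − 2117.2) × 0.1849 = 2117.2 − 201.0 = 1916.2 Gt C.

1920 Gt C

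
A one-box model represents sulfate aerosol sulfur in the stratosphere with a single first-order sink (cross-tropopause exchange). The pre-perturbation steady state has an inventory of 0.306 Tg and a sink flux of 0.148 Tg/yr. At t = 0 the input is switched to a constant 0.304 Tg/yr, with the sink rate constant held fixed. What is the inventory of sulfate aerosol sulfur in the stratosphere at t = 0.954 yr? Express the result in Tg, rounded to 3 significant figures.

τ = M₀/F₀ = 0.306/0.148 = 2.068 yr; rate constant k = 1/τ.
New steady state M_∞ = F₁/k = F₁·τ = 0.304 × 2.068 = 0.62854 Tg.
M(t) = M_∞ + (M₀ − M_∞)·e^(−t/τ); t/τ = 0.954/2.068 = 0.4614, so e^(−t/τ) = 0.6304.
M(t) = 0.62854 − 0.3225 × 0.6304 = 0.42521 Tg.

0.425 Tg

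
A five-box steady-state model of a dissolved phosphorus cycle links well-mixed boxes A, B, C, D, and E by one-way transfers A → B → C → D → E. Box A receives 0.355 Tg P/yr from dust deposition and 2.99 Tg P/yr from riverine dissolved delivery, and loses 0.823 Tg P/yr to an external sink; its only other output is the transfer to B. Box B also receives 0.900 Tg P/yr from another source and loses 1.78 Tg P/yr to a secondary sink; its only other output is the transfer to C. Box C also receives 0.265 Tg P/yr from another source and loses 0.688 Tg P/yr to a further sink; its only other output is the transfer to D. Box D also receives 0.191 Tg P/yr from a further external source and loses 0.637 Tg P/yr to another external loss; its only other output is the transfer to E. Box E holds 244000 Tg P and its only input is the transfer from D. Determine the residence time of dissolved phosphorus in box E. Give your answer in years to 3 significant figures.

Box A: F(A→B) = (0.355 + 2.99) − 0.823 = 2.5220 Tg P/yr.
Box B: F(B→C) = (2.5220 + 0.900) − 1.78 = 1.6420 Tg P/yr.
Box C: F(C→D) = (1.6420 + 0.265) − 0.688 = 1.2190 Tg P/yr.
Box D: F(D→E) = (1.2190 + 0.191) − 0.637 = 0.77300 Tg P/yr.
Box E throughput = its input = 0.77300 Tg P/yr; τ = 244000 / 0.77300 = 315700 yr.

316000 yr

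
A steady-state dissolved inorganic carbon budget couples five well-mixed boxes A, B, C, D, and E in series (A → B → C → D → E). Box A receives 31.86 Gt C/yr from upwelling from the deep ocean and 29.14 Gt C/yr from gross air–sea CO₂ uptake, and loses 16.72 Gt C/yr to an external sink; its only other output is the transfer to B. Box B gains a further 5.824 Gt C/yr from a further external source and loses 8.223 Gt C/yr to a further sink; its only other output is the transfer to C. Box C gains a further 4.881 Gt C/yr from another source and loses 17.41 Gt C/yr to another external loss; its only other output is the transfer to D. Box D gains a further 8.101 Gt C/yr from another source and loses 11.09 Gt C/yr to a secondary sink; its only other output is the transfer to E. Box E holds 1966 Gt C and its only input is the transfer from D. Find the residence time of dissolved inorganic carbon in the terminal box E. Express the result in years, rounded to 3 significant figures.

74.6 yr

Box A: F(A→B) = (31.86 + 29.14) − 16.72 = 44.280 Gt C/yr.
Box B: F(B→C) = (44.280 + 5.824) − 8.223 = 41.881 Gt C/yr.
Box C: F(C→D) = (41.881 + 4.881) − 17.41 = 29.352 Gt C/yr.
Box D: F(D→E) = (29.352 + 8.101) − 11.09 = 26.363 Gt C/yr.
Box E throughput = its input = 26.363 Gt C/yr; τ = 1966 / 26.363 = 74.57 yr.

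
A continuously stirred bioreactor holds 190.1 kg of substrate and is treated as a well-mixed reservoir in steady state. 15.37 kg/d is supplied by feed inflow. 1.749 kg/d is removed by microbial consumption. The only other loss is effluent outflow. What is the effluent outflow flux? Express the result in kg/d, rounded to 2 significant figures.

14 kg/d

At steady state ΣF_in = ΣF_out.
ΣF_in = 15.370 kg/d.
Effluent outflow flux = ΣF_in − (1.749) = 15.370 − 1.749 = 13.62 kg/d.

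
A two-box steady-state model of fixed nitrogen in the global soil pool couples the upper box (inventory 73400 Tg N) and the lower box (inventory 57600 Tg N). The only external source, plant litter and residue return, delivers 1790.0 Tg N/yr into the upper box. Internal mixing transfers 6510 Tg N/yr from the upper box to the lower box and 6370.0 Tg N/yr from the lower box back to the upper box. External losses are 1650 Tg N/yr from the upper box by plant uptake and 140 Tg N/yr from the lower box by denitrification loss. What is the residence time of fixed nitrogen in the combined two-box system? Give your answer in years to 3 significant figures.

73.2 yr

Residence time in the combined system uses the total inventory and the total *external* removal — internal exchanges between the two boxes cancel.
M_total = 73400 + 57600 = 131000 Tg N.
ΣF_external_out = 1650 + 140 = 1790.0 Tg N/yr.
τ = M_total / ΣF_ext = 131000 / 1790.0 = 73.18 yr.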